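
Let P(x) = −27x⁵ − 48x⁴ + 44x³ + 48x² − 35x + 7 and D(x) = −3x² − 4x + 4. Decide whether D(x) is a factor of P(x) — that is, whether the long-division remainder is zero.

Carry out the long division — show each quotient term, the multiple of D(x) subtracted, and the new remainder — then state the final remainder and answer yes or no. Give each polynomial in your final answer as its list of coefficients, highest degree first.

Step 1: lead(−27x⁵ − 48x⁴ + 44x³ + 48x² − 35x + 7) ÷ lead(D) = −27x⁵ ÷ −3x² = 9x³. Subtract (9x³)·D = −27x⁵ − 36x⁴ + 36x³. Remainder: −12x⁴ + 8x³ + 48x² − 35x + 7.
Step 2: lead(−12x⁴ + 8x³ + 48x² − 35x + 7) ÷ lead(D) = −12x⁴ ÷ −3x² = 4x². Subtract (4x²)·D = −12x⁴ − 16x³ + 16x². Remainder: 24x³ + 32x² − 35x + 7.
Step 3: lead(24x³ + 32x² − 35x + 7) ÷ lead(D) = 24x³ ÷ −3x² = −8x. Subtract (−8x)·D = 24x³ + 32x² − 32x. Remainder: −3x + 7.

R = [-3, 7], so D(x) is not a factor of P(x). no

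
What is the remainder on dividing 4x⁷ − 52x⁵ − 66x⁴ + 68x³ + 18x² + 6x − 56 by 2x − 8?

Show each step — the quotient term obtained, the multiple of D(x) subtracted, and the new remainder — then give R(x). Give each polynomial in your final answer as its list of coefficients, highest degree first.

R = [0]

Step 1: lead(4x⁷ − 52x⁵ − 66x⁴ + 68x³ + 18x² + 6x − 56) ÷ lead(D) = 4x⁷ ÷ 2x = 2x⁶. Subtract (2x⁶)·D = 4x⁷ − 16x⁶. Remainder: 16x⁶ − 52x⁵ − 66x⁴ + 68x³ + 18x² + 6x − 56.
Step 2: lead(16x⁶ − 52x⁵ − 66x⁴ + 68x³ + 18x² + 6x − 56) ÷ lead(D) = 16x⁶ ÷ 2x = 8x⁵. Subtract (8x⁵)·D = 16x⁶ − 64x⁵. Remainder: 12x⁵ − 66x⁴ + 68x³ + 18x² + 6x − 56.
Step 3: lead(12x⁵ − 66x⁴ + 68x³ + 18x² + 6x − 56) ÷ lead(D) = 12x⁵ ÷ 2x = 6x⁴. Subtract (6x⁴)·D = 12x⁵ − 48x⁴. Remainder: −18x⁴ + 68x³ + 18x² + 6x − 56.
Step 4: lead(−18x⁴ + 68x³ + 18x² + 6x − 56) ÷ lead(D) = −18x⁴ ÷ 2x = −9x³. Subtract (−9x³)·D = −18x⁴ + 72x³. Remainder: −4x³ + 18x² + 6x − 56.
Step 5: lead(−4x³ + 18x² + 6x − 56) ÷ lead(D) = −4x³ ÷ 2x = −2x². Subtract (−2x²)·D = −4x³ + 16x². Remainder: 2x² + 6x − 56.
Step 6: lead(2x² + 6x − 56) ÷ lead(D) = 2x² ÷ 2x = x. Subtract (x)·D = 2x² − 8x. Remainder: 14x − 56.
Step 7: lead(14x − 56) ÷ lead(D) = 14x ÷ 2x = 7. Subtract (7)·D = 14x − 56. Remainder: 0.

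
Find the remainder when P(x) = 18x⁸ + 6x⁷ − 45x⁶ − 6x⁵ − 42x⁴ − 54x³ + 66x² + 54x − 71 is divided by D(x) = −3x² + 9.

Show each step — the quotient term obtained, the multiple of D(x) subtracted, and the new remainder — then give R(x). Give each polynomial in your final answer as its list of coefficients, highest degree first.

Step 1: lead(18x⁸ + 6x⁷ − 45x⁶ − 6x⁵ − 42x⁴ − 54x³ + 66x² + 54x − 71) ÷ lead(D) = 18x⁸ ÷ −3x² = −6x⁶. Subtract (−6x⁶)·D = 18x⁸ − 54x⁶. Remainder: 6x⁷ + 9x⁶ − 6x⁵ − 42x⁴ − 54x³ + 66x² + 54x − 71.
Step 2: lead(6x⁷ + 9x⁶ − 6x⁵ − 42x⁴ − 54x³ + 66x² + 54x − 71) ÷ lead(D) = 6x⁷ ÷ −3x² = −2x⁵. Subtract (−2x⁵)·D = 6x⁷ − 18x⁵. Remainder: 9x⁶ + 12x⁵ − 42x⁴ − 54x³ + 66x² + 54x − 71.
Step 3: lead(9x⁶ + 12x⁵ − 42x⁴ − 54x³ + 66x² + 54x − 71) ÷ lead(D) = 9x⁶ ÷ −3x² = −3x⁴. Subtract (−3x⁴)·D = 9x⁶ − 27x⁴. Remainder: 12x⁵ − 15x⁴ − 54x³ + 66x² + 54x − 71.
Step 4: lead(12x⁵ − 15x⁴ − 54x³ + 66x² + 54x − 71) ÷ lead(D) = 12x⁵ ÷ −3x² = −4x³. Subtract (−4x³)·D = 12x⁵ − 36x³. Remainder: −15x⁴ − 18x³ + 66x² + 54x − 71.
Step 5: lead(−15x⁴ − 18x³ + 66x² + 54x − 71) ÷ lead(D) = −15x⁴ ÷ −3x² = 5x². Subtract (5x²)·D = −15x⁴ + 45x². Remainder: −18x³ + 21x² + 54x − 71.
Step 6: lead(−18x³ + 21x² + 54x − 71) ÷ lead(D) = −18x³ ÷ −3x² = 6x. Subtract (6x)·D = −18x³ + 54x. Remainder: 21x² − 71.
Step 7: lead(21x² − 71) ÷ lead(D) = 21x² ÷ −3x² = −7. Subtract (−7)·D = 21x² − 63. Remainder: −8.

R = [-8]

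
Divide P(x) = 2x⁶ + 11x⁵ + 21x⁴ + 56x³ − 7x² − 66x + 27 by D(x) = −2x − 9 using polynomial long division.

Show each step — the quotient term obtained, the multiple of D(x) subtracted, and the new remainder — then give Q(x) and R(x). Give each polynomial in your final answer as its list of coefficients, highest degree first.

Q = [-1, -1, -6, -1, 8, -3]; R = [0]

Step 1: lead(2x⁶ + 11x⁵ + 21x⁴ + 56x³ − 7x² − 66x + 27) ÷ lead(D) = 2x⁶ ÷ −2x = −x⁵. Subtract (−x⁵)·D = 2x⁶ + 9x⁵. Remainder: 2x⁵ + 21x⁴ + 56x³ − 7x² − 66x + 27.
Step 2: lead(2x⁵ + 21x⁴ + 56x³ − 7x² − 66x + 27) ÷ lead(D) = 2x⁵ ÷ −2x = −x⁴. Subtract (−x⁴)·D = 2x⁵ + 9x⁴. Remainder: 12x⁴ + 56x³ − 7x² − 66x + 27.
Step 3: lead(12x⁴ + 56x³ − 7x² − 66x + 27) ÷ lead(D) = 12x⁴ ÷ −2x = −6x³. Subtract (−6x³)·D = 12x⁴ + 54x³. Remainder: 2x³ − 7x² − 66x + 27.
Step 4: lead(2x³ − 7x² − 66x + 27) ÷ lead(D) = 2x³ ÷ −2x = −x². Subtract (−x²)·D = 2x³ + 9x². Remainder: −16x² − 66x + 27.
Step 5: lead(−16x² − 66x + 27) ÷ lead(D) = −16x² ÷ −2x = 8x. Subtract (8x)·D = −16x² − 72x. Remainder: 6x + 27.
Step 6: lead(6x + 27) ÷ lead(D) = 6x ÷ −2x = −3. Subtract (−3)·D = 6x + 27. Remainder: 0.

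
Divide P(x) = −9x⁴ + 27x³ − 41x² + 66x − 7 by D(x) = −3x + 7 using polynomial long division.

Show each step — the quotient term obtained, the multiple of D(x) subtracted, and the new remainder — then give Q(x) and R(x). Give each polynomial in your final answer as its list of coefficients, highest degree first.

Step 1: lead(−9x⁴ + 27x³ − 41x² + 66x − 7) ÷ lead(D) = −9x⁴ ÷ −3x = 3x³. Subtract (3x³)·D = −9x⁴ + 21x³. Remainder: 6x³ − 41x² + 66x − 7.
Step 2: lead(6x³ − 41x² + 66x − 7) ÷ lead(D) = 6x³ ÷ −3x = −2x². Subtract (−2x²)·D = 6x³ − 14x². Remainder: −27x² + 66x − 7.
Step 3: lead(−27x² + 66x − 7) ÷ lead(D) = −27x² ÷ −3x = 9x. Subtract (9x)·D = −27x² + 63x. Remainder: 3x − 7.
Step 4: lead(3x − 7) ÷ lead(D) = 3x ÷ −3x = −1. Subtract (−1)·D = 3x − 7. Remainder: 0.

Q = [3, -2, 9, -1]; R = [0]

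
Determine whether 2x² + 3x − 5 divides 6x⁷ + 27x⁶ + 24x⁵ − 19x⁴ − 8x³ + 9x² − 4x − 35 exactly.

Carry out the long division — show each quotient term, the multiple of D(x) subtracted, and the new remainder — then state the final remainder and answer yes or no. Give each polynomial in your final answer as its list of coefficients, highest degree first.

Step 1: lead(6x⁷ + 27x⁶ + 24x⁵ − 19x⁴ − 8x³ + 9x² − 4x − 35) ÷ lead(D) = 6x⁷ ÷ 2x² = 3x⁵. Subtract (3x⁵)·D = 6x⁷ + 9x⁶ − 15x⁵. Remainder: 18x⁶ + 39x⁵ − 19x⁴ − 8x³ + 9x² − 4x − 35.
Step 2: lead(18x⁶ + 39x⁵ − 19x⁴ − 8x³ + 9x² − 4x − 35) ÷ lead(D) = 18x⁶ ÷ 2x² = 9x⁴. Subtract (9x⁴)·D = 18x⁶ + 27x⁵ − 45x⁴. Remainder: 12x⁵ + 26x⁴ − 8x³ + 9x² − 4x − 35.
Step 3: lead(12x⁵ + 26x⁴ − 8x³ + 9x² − 4x − 35) ÷ lead(D) = 12x⁵ ÷ 2x² = 6x³. Subtract (6x³)·D = 12x⁵ + 18x⁴ − 30x³. Remainder: 8x⁴ + 22x³ + 9x² − 4x − 35.
Step 4: lead(8x⁴ + 22x³ + 9x² − 4x − 35) ÷ lead(D) = 8x⁴ ÷ 2x² = 4x². Subtract (4x²)·D = 8x⁴ + 12x³ − 20x². Remainder: 10x³ + 29x² − 4x − 35.
Step 5: lead(10x³ + 29x² − 4x − 35) ÷ lead(D) = 10x³ ÷ 2x² = 5x. Subtract (5x)·D = 10x³ + 15x² − 25x. Remainder: 14x² + 21x − 35.
Step 6: lead(14x² + 21x − 35) ÷ lead(D) = 14x² ÷ 2x² = 7. Subtract (7)·D = 14x² + 21x − 35. Remainder: 0.

R = [0], so D(x) is a factor of P(x). yes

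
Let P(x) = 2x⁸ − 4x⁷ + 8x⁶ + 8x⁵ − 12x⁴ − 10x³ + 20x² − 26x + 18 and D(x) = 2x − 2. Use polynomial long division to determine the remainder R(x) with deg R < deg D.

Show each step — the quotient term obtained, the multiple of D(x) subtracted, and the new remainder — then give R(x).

Step 1: lead(2x⁸ − 4x⁷ + 8x⁶ + 8x⁵ − 12x⁴ − 10x³ + 20x² − 26x + 18) ÷ lead(D) = 2x⁸ ÷ 2x = x⁷. Subtract (x⁷)·D = 2x⁸ − 2x⁷. Remainder: −2x⁷ + 8x⁶ + 8x⁵ − 12x⁴ − 10x³ + 20x² − 26x + 18.
Step 2: lead(−2x⁷ + 8x⁶ + 8x⁵ − 12x⁴ − 10x³ + 20x² − 26x + 18) ÷ lead(D) = −2x⁷ ÷ 2x = −x⁶. Subtract (−x⁶)·D = −2x⁷ + 2x⁶. Remainder: 6x⁶ + 8x⁵ − 12x⁴ − 10x³ + 20x² − 26x + 18.
Step 3: lead(6x⁶ + 8x⁵ − 12x⁴ − 10x³ + 20x² − 26x + 18) ÷ lead(D) = 6x⁶ ÷ 2x = 3x⁵. Subtract (3x⁵)·D = 6x⁶ − 6x⁵. Remainder: 14x⁵ − 12x⁴ − 10x³ + 20x² − 26x + 18.
Step 4: lead(14x⁵ − 12x⁴ − 10x³ + 20x² − 26x + 18) ÷ lead(D) = 14x⁵ ÷ 2x = 7x⁴. Subtract (7x⁴)·D = 14x⁵ − 14x⁴. Remainder: 2x⁴ − 10x³ + 20x² − 26x + 18.
Step 5: lead(2x⁴ − 10x³ + 20x² − 26x + 18) ÷ lead(D) = 2x⁴ ÷ 2x = x³. Subtract (x³)·D = 2x⁴ − 2x³. Remainder: −8x³ + 20x² − 26x + 18.
Step 6: lead(−8x³ + 20x² − 26x + 18) ÷ lead(D) = −8x³ ÷ 2x = −4x². Subtract (−4x²)·D = −8x³ + 8x². Remainder: 12x² − 26x + 18.
Step 7: lead(12x² − 26x + 18) ÷ lead(D) = 12x² ÷ 2x = 6x. Subtract (6x)·D = 12x² − 12x. Remainder: −14x + 18.
Step 8: lead(−14x + 18) ÷ lead(D) = −14x ÷ 2x = −7. Subtract (−7)·D = −14x + 14. Remainder: 4.

R(x) = 4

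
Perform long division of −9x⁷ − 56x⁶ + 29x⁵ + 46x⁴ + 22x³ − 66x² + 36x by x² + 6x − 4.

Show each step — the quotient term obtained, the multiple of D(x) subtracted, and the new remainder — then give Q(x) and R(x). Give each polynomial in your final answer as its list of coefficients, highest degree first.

Step 1: lead(−9x⁷ − 56x⁶ + 29x⁵ + 46x⁴ + 22x³ − 66x² + 36x) ÷ lead(D) = −9x⁷ ÷ x² = −9x⁵. Subtract (−9x⁵)·D = −9x⁷ − 54x⁶ + 36x⁵. Remainder: −2x⁶ − 7x⁵ + 46x⁴ + 22x³ − 66x² + 36x.
Step 2: lead(−2x⁶ − 7x⁵ + 46x⁴ + 22x³ − 66x² + 36x) ÷ lead(D) = −2x⁶ ÷ x² = −2x⁴. Subtract (−2x⁴)·D = −2x⁶ − 12x⁵ + 8x⁴. Remainder: 5x⁵ + 38x⁴ + 22x³ − 66x² + 36x.
Step 3: lead(5x⁵ + 38x⁴ + 22x³ − 66x² + 36x) ÷ lead(D) = 5x⁵ ÷ x² = 5x³. Subtract (5x³)·D = 5x⁵ + 30x⁴ − 20x³. Remainder: 8x⁴ + 42x³ − 66x² + 36x.
Step 4: lead(8x⁴ + 42x³ − 66x² + 36x) ÷ lead(D) = 8x⁴ ÷ x² = 8x². Subtract (8x²)·D = 8x⁴ + 48x³ − 32x². Remainder: −6x³ − 34x² + 36x.
Step 5: lead(−6x³ − 34x² + 36x) ÷ lead(D) = −6x³ ÷ x² = −6x. Subtract (−6x)·D = −6x³ − 36x² + 24x. Remainder: 2x² + 12x.
Step 6: lead(2x² + 12x) ÷ lead(D) = 2x² ÷ x² = 2. Subtract (2)·D = 2x² + 12x − 8. Remainder: 8.

Q = [-9, -2, 5, 8, -6, 2]; R = [8]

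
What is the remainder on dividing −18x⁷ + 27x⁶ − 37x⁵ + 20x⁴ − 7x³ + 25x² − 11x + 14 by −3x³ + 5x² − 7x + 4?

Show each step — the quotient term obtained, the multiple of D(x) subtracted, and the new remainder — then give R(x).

R(x) = 8x² + 7x + 6

Step 1: lead(−18x⁷ + 27x⁶ − 37x⁵ + 20x⁴ − 7x³ + 25x² − 11x + 14) ÷ lead(D) = −18x⁷ ÷ −3x³ = 6x⁴. Subtract (6x⁴)·D = −18x⁷ + 30x⁶ − 42x⁵ + 24x⁴. Remainder: −3x⁶ + 5x⁵ − 4x⁴ − 7x³ + 25x² − 11x + 14.
Step 2: lead(−3x⁶ + 5x⁵ − 4x⁴ − 7x³ + 25x² − 11x + 14) ÷ lead(D) = −3x⁶ ÷ −3x³ = x³. Subtract (x³)·D = −3x⁶ + 5x⁵ − 7x⁴ + 4x³. Remainder: 3x⁴ − 11x³ + 25x² − 11x + 14.
Step 3: lead(3x⁴ − 11x³ + 25x² − 11x + 14) ÷ lead(D) = 3x⁴ ÷ −3x³ = −x. Subtract (−x)·D = 3x⁴ − 5x³ + 7x² − 4x. Remainder: −6x³ + 18x² − 7x + 14.
Step 4: lead(−6x³ + 18x² − 7x + 14) ÷ lead(D) = −6x³ ÷ −3x³ = 2. Subtract (2)·D = −6x³ + 10x² − 14x + 8. Remainder: 8x² + 7x + 6.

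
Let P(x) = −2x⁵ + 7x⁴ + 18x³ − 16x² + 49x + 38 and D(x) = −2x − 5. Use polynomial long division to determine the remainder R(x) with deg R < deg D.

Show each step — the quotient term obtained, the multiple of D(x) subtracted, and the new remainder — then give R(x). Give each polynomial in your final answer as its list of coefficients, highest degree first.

Step 1: lead(−2x⁵ + 7x⁴ + 18x³ − 16x² + 49x + 38) ÷ lead(D) = −2x⁵ ÷ −2x = x⁴. Subtract (x⁴)·D = −2x⁵ − 5x⁴. Remainder: 12x⁴ + 18x³ − 16x² + 49x + 38.
Step 2: lead(12x⁴ + 18x³ − 16x² + 49x + 38) ÷ lead(D) = 12x⁴ ÷ −2x = −6x³. Subtract (−6x³)·D = 12x⁴ + 30x³. Remainder: −12x³ − 16x² + 49x + 38.
Step 3: lead(−12x³ − 16x² + 49x + 38) ÷ lead(D) = −12x³ ÷ −2x = 6x². Subtract (6x²)·D = −12x³ − 30x². Remainder: 14x² + 49x + 38.
Step 4: lead(14x² + 49x + 38) ÷ lead(D) = 14x² ÷ −2x = −7x. Subtract (−7x)·D = 14x² + 35x. Remainder: 14x + 38.
Step 5: lead(14x + 38) ÷ lead(D) = 14x ÷ −2x = −7. Subtract (−7)·D = 14x + 35. Remainder: 3.

R = [3]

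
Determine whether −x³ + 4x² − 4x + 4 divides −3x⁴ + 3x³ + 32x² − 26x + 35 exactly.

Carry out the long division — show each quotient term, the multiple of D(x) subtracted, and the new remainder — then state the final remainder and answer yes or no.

R(x) = 8x² − 2x − 1, so D(x) is not a factor of P(x). no

Step 1: lead(−3x⁴ + 3x³ + 32x² − 26x + 35) ÷ lead(D) = −3x⁴ ÷ −x³ = 3x. Subtract (3x)·D = −3x⁴ + 12x³ − 12x² + 12x. Remainder: −9x³ + 44x² − 38x + 35.
Step 2: lead(−9x³ + 44x² − 38x + 35) ÷ lead(D) = −9x³ ÷ −x³ = 9. Subtract (9)·D = −9x³ + 36x² − 36x + 36. Remainder: 8x² − 2x − 1.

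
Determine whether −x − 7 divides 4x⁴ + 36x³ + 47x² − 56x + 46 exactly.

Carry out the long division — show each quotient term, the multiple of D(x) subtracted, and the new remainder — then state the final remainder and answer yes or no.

R(x) = −3, so D(x) is not a factor of P(x). no

Step 1: lead(4x⁴ + 36x³ + 47x² − 56x + 46) ÷ lead(D) = 4x⁴ ÷ −x = −4x³. Subtract (−4x³)·D = 4x⁴ + 28x³. Remainder: 8x³ + 47x² − 56x + 46.
Step 2: lead(8x³ + 47x² − 56x + 46) ÷ lead(D) = 8x³ ÷ −x = −8x². Subtract (−8x²)·D = 8x³ + 56x². Remainder: −9x² − 56x + 46.
Step 3: lead(−9x² − 56x + 46) ÷ lead(D) = −9x² ÷ −x = 9x. Subtract (9x)·D = −9x² − 63x. Remainder: 7x + 46.
Step 4: lead(7x + 46) ÷ lead(D) = 7x ÷ −x = −7. Subtract (−7)·D = 7x + 49. Remainder: −3.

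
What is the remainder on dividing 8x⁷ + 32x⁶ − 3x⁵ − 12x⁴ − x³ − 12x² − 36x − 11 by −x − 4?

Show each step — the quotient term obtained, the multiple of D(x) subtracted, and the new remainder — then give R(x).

Step 1: lead(8x⁷ + 32x⁶ − 3x⁵ − 12x⁴ − x³ − 12x² − 36x − 11) ÷ lead(D) = 8x⁷ ÷ −x = −8x⁶. Subtract (−8x⁶)·D = 8x⁷ + 32x⁶. Remainder: −3x⁵ − 12x⁴ − x³ − 12x² − 36x − 11.
Step 2: lead(−3x⁵ − 12x⁴ − x³ − 12x² − 36x − 11) ÷ lead(D) = −3x⁵ ÷ −x = 3x⁴. Subtract (3x⁴)·D = −3x⁵ − 12x⁴. Remainder: −x³ − 12x² − 36x − 11.
Step 3: lead(−x³ − 12x² − 36x − 11) ÷ lead(D) = −x³ ÷ −x = x². Subtract (x²)·D = −x³ − 4x². Remainder: −8x² − 36x − 11.
Step 4: lead(−8x² − 36x − 11) ÷ lead(D) = −8x² ÷ −x = 8x. Subtract (8x)·D = −8x² − 32x. Remainder: −4x − 11.
Step 5: lead(−4x − 11) ÷ lead(D) = −4x ÷ −x = 4. Subtract (4)·D = −4x − 16. Remainder: 5.

R(x) = 5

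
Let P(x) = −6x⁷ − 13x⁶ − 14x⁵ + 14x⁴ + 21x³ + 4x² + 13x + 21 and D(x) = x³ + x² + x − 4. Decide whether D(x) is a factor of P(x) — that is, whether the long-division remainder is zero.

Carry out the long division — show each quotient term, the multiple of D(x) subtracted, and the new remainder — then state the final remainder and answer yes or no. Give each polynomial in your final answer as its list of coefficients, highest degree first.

R = [6, 9, 5], so D(x) is not a factor of P(x). no

Step 1: lead(−6x⁷ − 13x⁶ − 14x⁵ + 14x⁴ + 21x³ + 4x² + 13x + 21) ÷ lead(D) = −6x⁷ ÷ x³ = −6x⁴. Subtract (−6x⁴)·D = −6x⁷ − 6x⁶ − 6x⁵ + 24x⁴. Remainder: −7x⁶ − 8x⁵ − 10x⁴ + 21x³ + 4x² + 13x + 21.
Step 2: lead(−7x⁶ − 8x⁵ − 10x⁴ + 21x³ + 4x² + 13x + 21) ÷ lead(D) = −7x⁶ ÷ x³ = −7x³. Subtract (−7x³)·D = −7x⁶ − 7x⁵ − 7x⁴ + 28x³. Remainder: −x⁵ − 3x⁴ − 7x³ + 4x² + 13x + 21.
Step 3: lead(−x⁵ − 3x⁴ − 7x³ + 4x² + 13x + 21) ÷ lead(D) = −x⁵ ÷ x³ = −x². Subtract (−x²)·D = −x⁵ − x⁴ − x³ + 4x². Remainder: −2x⁴ − 6x³ + 13x + 21.
Step 4: lead(−2x⁴ − 6x³ + 13x + 21) ÷ lead(D) = −2x⁴ ÷ x³ = −2x. Subtract (−2x)·D = −2x⁴ − 2x³ − 2x² + 8x. Remainder: −4x³ + 2x² + 5x + 21.
Step 5: lead(−4x³ + 2x² + 5x + 21) ÷ lead(D) = −4x³ ÷ x³ = −4. Subtract (−4)·D = −4x³ − 4x² − 4x + 16. Remainder: 6x² + 9x + 5.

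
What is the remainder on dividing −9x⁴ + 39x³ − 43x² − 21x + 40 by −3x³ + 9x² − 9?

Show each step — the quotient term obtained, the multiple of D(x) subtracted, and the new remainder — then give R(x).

R(x) = −7x² + 6x + 4

Step 1: lead(−9x⁴ + 39x³ − 43x² − 21x + 40) ÷ lead(D) = −9x⁴ ÷ −3x³ = 3x. Subtract (3x)·D = −9x⁴ + 27x³ − 27x. Remainder: 12x³ − 43x² + 6x + 40.
Step 2: lead(12x³ − 43x² + 6x + 40) ÷ lead(D) = 12x³ ÷ −3x³ = −4. Subtract (−4)·D = 12x³ − 36x² + 36. Remainder: −7x² + 6x + 4.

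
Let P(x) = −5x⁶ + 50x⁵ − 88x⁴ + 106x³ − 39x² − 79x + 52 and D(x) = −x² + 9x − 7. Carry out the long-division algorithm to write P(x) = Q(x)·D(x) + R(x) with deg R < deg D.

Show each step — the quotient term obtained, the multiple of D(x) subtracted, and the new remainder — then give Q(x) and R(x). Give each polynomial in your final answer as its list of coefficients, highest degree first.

Step 1: lead(−5x⁶ + 50x⁵ − 88x⁴ + 106x³ − 39x² − 79x + 52) ÷ lead(D) = −5x⁶ ÷ −x² = 5x⁴. Subtract (5x⁴)·D = −5x⁶ + 45x⁵ − 35x⁴. Remainder: 5x⁵ − 53x⁴ + 106x³ − 39x² − 79x + 52.
Step 2: lead(5x⁵ − 53x⁴ + 106x³ − 39x² − 79x + 52) ÷ lead(D) = 5x⁵ ÷ −x² = −5x³. Subtract (−5x³)·D = 5x⁵ − 45x⁴ + 35x³. Remainder: −8x⁴ + 71x³ − 39x² − 79x + 52.
Step 3: lead(−8x⁴ + 71x³ − 39x² − 79x + 52) ÷ lead(D) = −8x⁴ ÷ −x² = 8x². Subtract (8x²)·D = −8x⁴ + 72x³ − 56x². Remainder: −x³ + 17x² − 79x + 52.
Step 4: lead(−x³ + 17x² − 79x + 52) ÷ lead(D) = −x³ ÷ −x² = x. Subtract (x)·D = −x³ + 9x² − 7x. Remainder: 8x² − 72x + 52.
Step 5: lead(8x² − 72x + 52) ÷ lead(D) = 8x² ÷ −x² = −8. Subtract (−8)·D = 8x² − 72x + 56. Remainder: −4.

Q = [5, -5, 8, 1, -8]; R = [-4]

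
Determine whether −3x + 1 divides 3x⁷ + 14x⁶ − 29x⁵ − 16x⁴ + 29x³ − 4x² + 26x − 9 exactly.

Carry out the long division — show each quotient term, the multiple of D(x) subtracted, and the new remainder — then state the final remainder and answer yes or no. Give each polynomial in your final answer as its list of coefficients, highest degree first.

R = [0], so D(x) is a factor of P(x). yes

Step 1: lead(3x⁷ + 14x⁶ − 29x⁵ − 16x⁴ + 29x³ − 4x² + 26x − 9) ÷ lead(D) = 3x⁷ ÷ −3x = −x⁶. Subtract (−x⁶)·D = 3x⁷ − x⁶. Remainder: 15x⁶ − 29x⁵ − 16x⁴ + 29x³ − 4x² + 26x − 9.
Step 2: lead(15x⁶ − 29x⁵ − 16x⁴ + 29x³ − 4x² + 26x − 9) ÷ lead(D) = 15x⁶ ÷ −3x = −5x⁵. Subtract (−5x⁵)·D = 15x⁶ − 5x⁵. Remainder: −24x⁵ − 16x⁴ + 29x³ − 4x² + 26x − 9.
Step 3: lead(−24x⁵ − 16x⁴ + 29x³ − 4x² + 26x − 9) ÷ lead(D) = −24x⁵ ÷ −3x = 8x⁴. Subtract (8x⁴)·D = −24x⁵ + 8x⁴. Remainder: −24x⁴ + 29x³ − 4x² + 26x − 9.
Step 4: lead(−24x⁴ + 29x³ − 4x² + 26x − 9) ÷ lead(D) = −24x⁴ ÷ −3x = 8x³. Subtract (8x³)·D = −24x⁴ + 8x³. Remainder: 21x³ − 4x² + 26x − 9.
Step 5: lead(21x³ − 4x² + 26x − 9) ÷ lead(D) = 21x³ ÷ −3x = −7x². Subtract (−7x²)·D = 21x³ − 7x². Remainder: 3x² + 26x − 9.
Step 6: lead(3x² + 26x − 9) ÷ lead(D) = 3x² ÷ −3x = −x. Subtract (−x)·D = 3x² − x. Remainder: 27x − 9.
Step 7: lead(27x − 9) ÷ lead(D) = 27x ÷ −3x = −9. Subtract (−9)·D = 27x − 9. Remainder: 0.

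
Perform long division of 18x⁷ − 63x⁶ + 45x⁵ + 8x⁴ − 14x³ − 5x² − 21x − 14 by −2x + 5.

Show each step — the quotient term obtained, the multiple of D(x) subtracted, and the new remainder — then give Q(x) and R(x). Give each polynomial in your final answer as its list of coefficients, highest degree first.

Q = [-9, 9, 0, -4, -3, -5, -2]; R = [-4]

Step 1: lead(18x⁷ − 63x⁶ + 45x⁵ + 8x⁴ − 14x³ − 5x² − 21x − 14) ÷ lead(D) = 18x⁷ ÷ −2x = −9x⁶. Subtract (−9x⁶)·D = 18x⁷ − 45x⁶. Remainder: −18x⁶ + 45x⁵ + 8x⁴ − 14x³ − 5x² − 21x − 14.
Step 2: lead(−18x⁶ + 45x⁵ + 8x⁴ − 14x³ − 5x² − 21x − 14) ÷ lead(D) = −18x⁶ ÷ −2x = 9x⁵. Subtract (9x⁵)·D = −18x⁶ + 45x⁵. Remainder: 8x⁴ − 14x³ − 5x² − 21x − 14.
Step 3: lead(8x⁴ − 14x³ − 5x² − 21x − 14) ÷ lead(D) = 8x⁴ ÷ −2x = −4x³. Subtract (−4x³)·D = 8x⁴ − 20x³. Remainder: 6x³ − 5x² − 21x − 14.
Step 4: lead(6x³ − 5x² − 21x − 14) ÷ lead(D) = 6x³ ÷ −2x = −3x². Subtract (−3x²)·D = 6x³ − 15x². Remainder: 10x² − 21x − 14.
Step 5: lead(10x² − 21x − 14) ÷ lead(D) = 10x² ÷ −2x = −5x. Subtract (−5x)·D = 10x² − 25x. Remainder: 4x − 14.
Step 6: lead(4x − 14) ÷ lead(D) = 4x ÷ −2x = −2. Subtract (−2)·D = 4x − 10. Remainder: −4.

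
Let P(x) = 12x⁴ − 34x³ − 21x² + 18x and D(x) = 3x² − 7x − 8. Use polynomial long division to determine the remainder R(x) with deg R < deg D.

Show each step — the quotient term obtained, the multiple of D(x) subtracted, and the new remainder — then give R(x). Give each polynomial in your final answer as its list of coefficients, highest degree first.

R = [-5, -8]

Step 1: lead(12x⁴ − 34x³ − 21x² + 18x) ÷ lead(D) = 12x⁴ ÷ 3x² = 4x². Subtract (4x²)·D = 12x⁴ − 28x³ − 32x². Remainder: −6x³ + 11x² + 18x.
Step 2: lead(−6x³ + 11x² + 18x) ÷ lead(D) = −6x³ ÷ 3x² = −2x. Subtract (−2x)·D = −6x³ + 14x² + 16x. Remainder: −3x² + 2x.
Step 3: lead(−3x² + 2x) ÷ lead(D) = −3x² ÷ 3x² = −1. Subtract (−1)·D = −3x² + 7x + 8. Remainder: −5x − 8.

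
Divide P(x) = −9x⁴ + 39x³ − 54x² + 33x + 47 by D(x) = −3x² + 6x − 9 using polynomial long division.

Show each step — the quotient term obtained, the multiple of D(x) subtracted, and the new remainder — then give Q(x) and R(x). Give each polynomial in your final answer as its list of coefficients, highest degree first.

Step 1: lead(−9x⁴ + 39x³ − 54x² + 33x + 47) ÷ lead(D) = −9x⁴ ÷ −3x² = 3x². Subtract (3x²)·D = −9x⁴ + 18x³ − 27x². Remainder: 21x³ − 27x² + 33x + 47.
Step 2: lead(21x³ − 27x² + 33x + 47) ÷ lead(D) = 21x³ ÷ −3x² = −7x. Subtract (−7x)·D = 21x³ − 42x² + 63x. Remainder: 15x² − 30x + 47.
Step 3: lead(15x² − 30x + 47) ÷ lead(D) = 15x² ÷ −3x² = −5. Subtract (−5)·D = 15x² − 30x + 45. Remainder: 2.

Q = [3, -7, -5]; R = [2]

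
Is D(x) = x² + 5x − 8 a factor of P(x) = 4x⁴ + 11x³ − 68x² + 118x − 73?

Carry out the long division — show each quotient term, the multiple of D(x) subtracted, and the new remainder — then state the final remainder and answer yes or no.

Step 1: lead(4x⁴ + 11x³ − 68x² + 118x − 73) ÷ lead(D) = 4x⁴ ÷ x² = 4x². Subtract (4x²)·D = 4x⁴ + 20x³ − 32x². Remainder: −9x³ − 36x² + 118x − 73.
Step 2: lead(−9x³ − 36x² + 118x − 73) ÷ lead(D) = −9x³ ÷ x² = −9x. Subtract (−9x)·D = −9x³ − 45x² + 72x. Remainder: 9x² + 46x − 73.
Step 3: lead(9x² + 46x − 73) ÷ lead(D) = 9x² ÷ x² = 9. Subtract (9)·D = 9x² + 45x − 72. Remainder: x − 1.

R(x) = x − 1, so D(x) is not a factor of P(x). no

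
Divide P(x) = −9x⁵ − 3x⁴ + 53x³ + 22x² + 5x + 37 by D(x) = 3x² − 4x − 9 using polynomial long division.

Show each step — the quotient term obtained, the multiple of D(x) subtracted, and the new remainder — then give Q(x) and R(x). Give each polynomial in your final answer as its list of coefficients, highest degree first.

Step 1: lead(−9x⁵ − 3x⁴ + 53x³ + 22x² + 5x + 37) ÷ lead(D) = −9x⁵ ÷ 3x² = −3x³. Subtract (−3x³)·D = −9x⁵ + 12x⁴ + 27x³. Remainder: −15x⁴ + 26x³ + 22x² + 5x + 37.
Step 2: lead(−15x⁴ + 26x³ + 22x² + 5x + 37) ÷ lead(D) = −15x⁴ ÷ 3x² = −5x². Subtract (−5x²)·D = −15x⁴ + 20x³ + 45x². Remainder: 6x³ − 23x² + 5x + 37.
Step 3: lead(6x³ − 23x² + 5x + 37) ÷ lead(D) = 6x³ ÷ 3x² = 2x. Subtract (2x)·D = 6x³ − 8x² − 18x. Remainder: −15x² + 23x + 37.
Step 4: lead(−15x² + 23x + 37) ÷ lead(D) = −15x² ÷ 3x² = −5. Subtract (−5)·D = −15x² + 20x + 45. Remainder: 3x − 8.

Q = [-3, -5, 2, -5]; R = [3, -8]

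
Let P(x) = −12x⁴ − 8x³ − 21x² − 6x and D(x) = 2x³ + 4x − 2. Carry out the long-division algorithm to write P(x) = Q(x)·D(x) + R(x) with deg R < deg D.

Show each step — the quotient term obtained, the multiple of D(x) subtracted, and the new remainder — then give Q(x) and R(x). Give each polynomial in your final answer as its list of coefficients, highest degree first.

Q = [-6, -4]; R = [3, -2, -8]

Step 1: lead(−12x⁴ − 8x³ − 21x² − 6x) ÷ lead(D) = −12x⁴ ÷ 2x³ = −6x. Subtract (−6x)·D = −12x⁴ − 24x² + 12x. Remainder: −8x³ + 3x² − 18x.
Step 2: lead(−8x³ + 3x² − 18x) ÷ lead(D) = −8x³ ÷ 2x³ = −4. Subtract (−4)·D = −8x³ − 16x + 8. Remainder: 3x² − 2x − 8.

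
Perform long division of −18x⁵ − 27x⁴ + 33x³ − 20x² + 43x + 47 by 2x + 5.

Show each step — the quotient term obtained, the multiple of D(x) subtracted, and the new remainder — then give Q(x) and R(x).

Q(x) = −9x⁴ + 9x³ − 6x² + 5x + 9; R(x) = 2

Step 1: lead(−18x⁵ − 27x⁴ + 33x³ − 20x² + 43x + 47) ÷ lead(D) = −18x⁵ ÷ 2x = −9x⁴. Subtract (−9x⁴)·D = −18x⁵ − 45x⁴. Remainder: 18x⁴ + 33x³ − 20x² + 43x + 47.
Step 2: lead(18x⁴ + 33x³ − 20x² + 43x + 47) ÷ lead(D) = 18x⁴ ÷ 2x = 9x³. Subtract (9x³)·D = 18x⁴ + 45x³. Remainder: −12x³ − 20x² + 43x + 47.
Step 3: lead(−12x³ − 20x² + 43x + 47) ÷ lead(D) = −12x³ ÷ 2x = −6x². Subtract (−6x²)·D = −12x³ − 30x². Remainder: 10x² + 43x + 47.
Step 4: lead(10x² + 43x + 47) ÷ lead(D) = 10x² ÷ 2x = 5x. Subtract (5x)·D = 10x² + 25x. Remainder: 18x + 47.
Step 5: lead(18x + 47) ÷ lead(D) = 18x ÷ 2x = 9. Subtract (9)·D = 18x + 45. Remainder: 2.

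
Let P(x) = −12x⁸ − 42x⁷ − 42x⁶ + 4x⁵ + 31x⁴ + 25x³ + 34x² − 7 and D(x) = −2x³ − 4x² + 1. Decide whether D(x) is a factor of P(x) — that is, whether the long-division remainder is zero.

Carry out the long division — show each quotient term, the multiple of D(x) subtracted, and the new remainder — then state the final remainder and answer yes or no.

R(x) = 3x² + x + 2, so D(x) is not a factor of P(x). no

Step 1: lead(−12x⁸ − 42x⁷ − 42x⁶ + 4x⁵ + 31x⁴ + 25x³ + 34x² − 7) ÷ lead(D) = −12x⁸ ÷ −2x³ = 6x⁵. Subtract (6x⁵)·D = −12x⁸ − 24x⁷ + 6x⁵. Remainder: −18x⁷ − 42x⁶ − 2x⁵ + 31x⁴ + 25x³ + 34x² − 7.
Step 2: lead(−18x⁷ − 42x⁶ − 2x⁵ + 31x⁴ + 25x³ + 34x² − 7) ÷ lead(D) = −18x⁷ ÷ −2x³ = 9x⁴. Subtract (9x⁴)·D = −18x⁷ − 36x⁶ + 9x⁴. Remainder: −6x⁶ − 2x⁵ + 22x⁴ + 25x³ + 34x² − 7.
Step 3: lead(−6x⁶ − 2x⁵ + 22x⁴ + 25x³ + 34x² − 7) ÷ lead(D) = −6x⁶ ÷ −2x³ = 3x³. Subtract (3x³)·D = −6x⁶ − 12x⁵ + 3x³. Remainder: 10x⁵ + 22x⁴ + 22x³ + 34x² − 7.
Step 4: lead(10x⁵ + 22x⁴ + 22x³ + 34x² − 7) ÷ lead(D) = 10x⁵ ÷ −2x³ = −5x². Subtract (−5x²)·D = 10x⁵ + 20x⁴ − 5x². Remainder: 2x⁴ + 22x³ + 39x² − 7.
Step 5: lead(2x⁴ + 22x³ + 39x² − 7) ÷ lead(D) = 2x⁴ ÷ −2x³ = −x. Subtract (−x)·D = 2x⁴ + 4x³ − x. Remainder: 18x³ + 39x² + x − 7.
Step 6: lead(18x³ + 39x² + x − 7) ÷ lead(D) = 18x³ ÷ −2x³ = −9. Subtract (−9)·D = 18x³ + 36x² − 9. Remainder: 3x² + x + 2.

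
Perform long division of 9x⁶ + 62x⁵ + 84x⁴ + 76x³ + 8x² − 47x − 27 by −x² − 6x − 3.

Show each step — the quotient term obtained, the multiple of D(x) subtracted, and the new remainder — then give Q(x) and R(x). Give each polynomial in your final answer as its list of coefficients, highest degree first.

Q = [-9, -8, -9, 2, 7]; R = [1, -6]

Step 1: lead(9x⁶ + 62x⁵ + 84x⁴ + 76x³ + 8x² − 47x − 27) ÷ lead(D) = 9x⁶ ÷ −x² = −9x⁴. Subtract (−9x⁴)·D = 9x⁶ + 54x⁵ + 27x⁴. Remainder: 8x⁵ + 57x⁴ + 76x³ + 8x² − 47x − 27.
Step 2: lead(8x⁵ + 57x⁴ + 76x³ + 8x² − 47x − 27) ÷ lead(D) = 8x⁵ ÷ −x² = −8x³. Subtract (−8x³)·D = 8x⁵ + 48x⁴ + 24x³. Remainder: 9x⁴ + 52x³ + 8x² − 47x − 27.
Step 3: lead(9x⁴ + 52x³ + 8x² − 47x − 27) ÷ lead(D) = 9x⁴ ÷ −x² = −9x². Subtract (−9x²)·D = 9x⁴ + 54x³ + 27x². Remainder: −2x³ − 19x² − 47x − 27.
Step 4: lead(−2x³ − 19x² − 47x − 27) ÷ lead(D) = −2x³ ÷ −x² = 2x. Subtract (2x)·D = −2x³ − 12x² − 6x. Remainder: −7x² − 41x − 27.
Step 5: lead(−7x² − 41x − 27) ÷ lead(D) = −7x² ÷ −x² = 7. Subtract (7)·D = −7x² − 42x − 21. Remainder: x − 6.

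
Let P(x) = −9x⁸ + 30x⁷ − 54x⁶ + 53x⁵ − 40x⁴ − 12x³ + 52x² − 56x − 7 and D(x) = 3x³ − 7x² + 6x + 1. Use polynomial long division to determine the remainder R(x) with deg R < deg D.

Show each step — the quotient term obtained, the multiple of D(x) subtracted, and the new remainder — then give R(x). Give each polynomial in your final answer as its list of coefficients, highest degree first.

Step 1: lead(−9x⁸ + 30x⁷ − 54x⁶ + 53x⁵ − 40x⁴ − 12x³ + 52x² − 56x − 7) ÷ lead(D) = −9x⁸ ÷ 3x³ = −3x⁵. Subtract (−3x⁵)·D = −9x⁸ + 21x⁷ − 18x⁶ − 3x⁵. Remainder: 9x⁷ − 36x⁶ + 56x⁵ − 40x⁴ − 12x³ + 52x² − 56x − 7.
Step 2: lead(9x⁷ − 36x⁶ + 56x⁵ − 40x⁴ − 12x³ + 52x² − 56x − 7) ÷ lead(D) = 9x⁷ ÷ 3x³ = 3x⁴. Subtract (3x⁴)·D = 9x⁷ − 21x⁶ + 18x⁵ + 3x⁴. Remainder: −15x⁶ + 38x⁵ − 43x⁴ − 12x³ + 52x² − 56x − 7.
Step 3: lead(−15x⁶ + 38x⁵ − 43x⁴ − 12x³ + 52x² − 56x − 7) ÷ lead(D) = −15x⁶ ÷ 3x³ = −5x³. Subtract (−5x³)·D = −15x⁶ + 35x⁵ − 30x⁴ − 5x³. Remainder: 3x⁵ − 13x⁴ − 7x³ + 52x² − 56x − 7.
Step 4: lead(3x⁵ − 13x⁴ − 7x³ + 52x² − 56x − 7) ÷ lead(D) = 3x⁵ ÷ 3x³ = x². Subtract (x²)·D = 3x⁵ − 7x⁴ + 6x³ + x². Remainder: −6x⁴ − 13x³ + 51x² − 56x − 7.
Step 5: lead(−6x⁴ − 13x³ + 51x² − 56x − 7) ÷ lead(D) = −6x⁴ ÷ 3x³ = −2x. Subtract (−2x)·D = −6x⁴ + 14x³ − 12x² − 2x. Remainder: −27x³ + 63x² − 54x − 7.
Step 6: lead(−27x³ + 63x² − 54x − 7) ÷ lead(D) = −27x³ ÷ 3x³ = −9. Subtract (−9)·D = −27x³ + 63x² − 54x − 9. Remainder: 2.

R = [2]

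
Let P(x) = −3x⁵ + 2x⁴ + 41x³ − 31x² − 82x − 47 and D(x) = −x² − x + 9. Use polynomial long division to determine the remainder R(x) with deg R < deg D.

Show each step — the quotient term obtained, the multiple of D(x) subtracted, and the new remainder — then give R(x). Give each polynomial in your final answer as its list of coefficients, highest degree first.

R = [-6, -2]

Step 1: lead(−3x⁵ + 2x⁴ + 41x³ − 31x² − 82x − 47) ÷ lead(D) = −3x⁵ ÷ −x² = 3x³. Subtract (3x³)·D = −3x⁵ − 3x⁴ + 27x³. Remainder: 5x⁴ + 14x³ − 31x² − 82x − 47.
Step 2: lead(5x⁴ + 14x³ − 31x² − 82x − 47) ÷ lead(D) = 5x⁴ ÷ −x² = −5x². Subtract (−5x²)·D = 5x⁴ + 5x³ − 45x². Remainder: 9x³ + 14x² − 82x − 47.
Step 3: lead(9x³ + 14x² − 82x − 47) ÷ lead(D) = 9x³ ÷ −x² = −9x. Subtract (−9x)·D = 9x³ + 9x² − 81x. Remainder: 5x² − x − 47.
Step 4: lead(5x² − x − 47) ÷ lead(D) = 5x² ÷ −x² = −5. Subtract (−5)·D = 5x² + 5x − 45. Remainder: −6x − 2.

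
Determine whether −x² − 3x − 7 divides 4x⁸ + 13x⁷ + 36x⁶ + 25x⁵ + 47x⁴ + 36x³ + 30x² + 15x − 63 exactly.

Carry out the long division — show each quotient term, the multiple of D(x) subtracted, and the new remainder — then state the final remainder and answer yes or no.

R(x) = 0, so D(x) is a factor of P(x). yes

Step 1: lead(4x⁸ + 13x⁷ + 36x⁶ + 25x⁵ + 47x⁴ + 36x³ + 30x² + 15x − 63) ÷ lead(D) = 4x⁸ ÷ −x² = −4x⁶. Subtract (−4x⁶)·D = 4x⁸ + 12x⁷ + 28x⁶. Remainder: x⁷ + 8x⁶ + 25x⁵ + 47x⁴ + 36x³ + 30x² + 15x − 63.
Step 2: lead(x⁷ + 8x⁶ + 25x⁵ + 47x⁴ + 36x³ + 30x² + 15x − 63) ÷ lead(D) = x⁷ ÷ −x² = −x⁵. Subtract (−x⁵)·D = x⁷ + 3x⁶ + 7x⁵. Remainder: 5x⁶ + 18x⁵ + 47x⁴ + 36x³ + 30x² + 15x − 63.
Step 3: lead(5x⁶ + 18x⁵ + 47x⁴ + 36x³ + 30x² + 15x − 63) ÷ lead(D) = 5x⁶ ÷ −x² = −5x⁴. Subtract (−5x⁴)·D = 5x⁶ + 15x⁵ + 35x⁴. Remainder: 3x⁵ + 12x⁴ + 36x³ + 30x² + 15x − 63.
Step 4: lead(3x⁵ + 12x⁴ + 36x³ + 30x² + 15x − 63) ÷ lead(D) = 3x⁵ ÷ −x² = −3x³. Subtract (−3x³)·D = 3x⁵ + 9x⁴ + 21x³. Remainder: 3x⁴ + 15x³ + 30x² + 15x − 63.
Step 5: lead(3x⁴ + 15x³ + 30x² + 15x − 63) ÷ lead(D) = 3x⁴ ÷ −x² = −3x². Subtract (−3x²)·D = 3x⁴ + 9x³ + 21x². Remainder: 6x³ + 9x² + 15x − 63.
Step 6: lead(6x³ + 9x² + 15x − 63) ÷ lead(D) = 6x³ ÷ −x² = −6x. Subtract (−6x)·D = 6x³ + 18x² + 42x. Remainder: −9x² − 27x − 63.
Step 7: lead(−9x² − 27x − 63) ÷ lead(D) = −9x² ÷ −x² = 9. Subtract (9)·D = −9x² − 27x − 63. Remainder: 0.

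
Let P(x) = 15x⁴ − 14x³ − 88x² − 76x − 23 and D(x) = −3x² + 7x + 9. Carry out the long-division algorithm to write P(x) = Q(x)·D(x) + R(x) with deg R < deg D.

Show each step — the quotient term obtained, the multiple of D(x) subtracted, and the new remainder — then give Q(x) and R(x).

Step 1: lead(15x⁴ − 14x³ − 88x² − 76x − 23) ÷ lead(D) = 15x⁴ ÷ −3x² = −5x². Subtract (−5x²)·D = 15x⁴ − 35x³ − 45x². Remainder: 21x³ − 43x² − 76x − 23.
Step 2: lead(21x³ − 43x² − 76x − 23) ÷ lead(D) = 21x³ ÷ −3x² = −7x. Subtract (−7x)·D = 21x³ − 49x² − 63x. Remainder: 6x² − 13x − 23.
Step 3: lead(6x² − 13x − 23) ÷ lead(D) = 6x² ÷ −3x² = −2. Subtract (−2)·D = 6x² − 14x − 18. Remainder: x − 5.

Q(x) = −5x² − 7x − 2; R(x) = x − 5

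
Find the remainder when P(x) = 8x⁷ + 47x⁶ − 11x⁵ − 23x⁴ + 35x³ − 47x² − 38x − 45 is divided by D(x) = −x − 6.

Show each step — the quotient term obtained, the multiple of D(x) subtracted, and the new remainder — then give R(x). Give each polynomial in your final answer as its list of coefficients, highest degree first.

R = [3]

Step 1: lead(8x⁷ + 47x⁶ − 11x⁵ − 23x⁴ + 35x³ − 47x² − 38x − 45) ÷ lead(D) = 8x⁷ ÷ −x = −8x⁶. Subtract (−8x⁶)·D = 8x⁷ + 48x⁶. Remainder: −x⁶ − 11x⁵ − 23x⁴ + 35x³ − 47x² − 38x − 45.
Step 2: lead(−x⁶ − 11x⁵ − 23x⁴ + 35x³ − 47x² − 38x − 45) ÷ lead(D) = −x⁶ ÷ −x = x⁵. Subtract (x⁵)·D = −x⁶ − 6x⁵. Remainder: −5x⁵ − 23x⁴ + 35x³ − 47x² − 38x − 45.
Step 3: lead(−5x⁵ − 23x⁴ + 35x³ − 47x² − 38x − 45) ÷ lead(D) = −5x⁵ ÷ −x = 5x⁴. Subtract (5x⁴)·D = −5x⁵ − 30x⁴. Remainder: 7x⁴ + 35x³ − 47x² − 38x − 45.
Step 4: lead(7x⁴ + 35x³ − 47x² − 38x − 45) ÷ lead(D) = 7x⁴ ÷ −x = −7x³. Subtract (−7x³)·D = 7x⁴ + 42x³. Remainder: −7x³ − 47x² − 38x − 45.
Step 5: lead(−7x³ − 47x² − 38x − 45) ÷ lead(D) = −7x³ ÷ −x = 7x². Subtract (7x²)·D = −7x³ − 42x². Remainder: −5x² − 38x − 45.
Step 6: lead(−5x² − 38x − 45) ÷ lead(D) = −5x² ÷ −x = 5x. Subtract (5x)·D = −5x² − 30x. Remainder: −8x − 45.
Step 7: lead(−8x − 45) ÷ lead(D) = −8x ÷ −x = 8. Subtract (8)·D = −8x − 48. Remainder: 3.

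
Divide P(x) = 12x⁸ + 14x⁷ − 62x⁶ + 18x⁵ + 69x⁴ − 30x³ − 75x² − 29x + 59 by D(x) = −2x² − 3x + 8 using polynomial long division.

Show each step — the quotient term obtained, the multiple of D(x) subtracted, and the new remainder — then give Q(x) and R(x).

Q(x) = −6x⁶ + 2x⁵ + 4x⁴ − 7x³ − 8x² − x + 7; R(x) = 3

Step 1: lead(12x⁸ + 14x⁷ − 62x⁶ + 18x⁵ + 69x⁴ − 30x³ − 75x² − 29x + 59) ÷ lead(D) = 12x⁸ ÷ −2x² = −6x⁶. Subtract (−6x⁶)·D = 12x⁸ + 18x⁷ − 48x⁶. Remainder: −4x⁷ − 14x⁶ + 18x⁵ + 69x⁴ − 30x³ − 75x² − 29x + 59.
Step 2: lead(−4x⁷ − 14x⁶ + 18x⁵ + 69x⁴ − 30x³ − 75x² − 29x + 59) ÷ lead(D) = −4x⁷ ÷ −2x² = 2x⁵. Subtract (2x⁵)·D = −4x⁷ − 6x⁶ + 16x⁵. Remainder: −8x⁶ + 2x⁵ + 69x⁴ − 30x³ − 75x² − 29x + 59.
Step 3: lead(−8x⁶ + 2x⁵ + 69x⁴ − 30x³ − 75x² − 29x + 59) ÷ lead(D) = −8x⁶ ÷ −2x² = 4x⁴. Subtract (4x⁴)·D = −8x⁶ − 12x⁵ + 32x⁴. Remainder: 14x⁵ + 37x⁴ − 30x³ − 75x² − 29x + 59.
Step 4: lead(14x⁵ + 37x⁴ − 30x³ − 75x² − 29x + 59) ÷ lead(D) = 14x⁵ ÷ −2x² = −7x³. Subtract (−7x³)·D = 14x⁵ + 21x⁴ − 56x³. Remainder: 16x⁴ + 26x³ − 75x² − 29x + 59.
Step 5: lead(16x⁴ + 26x³ − 75x² − 29x + 59) ÷ lead(D) = 16x⁴ ÷ −2x² = −8x². Subtract (−8x²)·D = 16x⁴ + 24x³ − 64x². Remainder: 2x³ − 11x² − 29x + 59.
Step 6: lead(2x³ − 11x² − 29x + 59) ÷ lead(D) = 2x³ ÷ −2x² = −x. Subtract (−x)·D = 2x³ + 3x² − 8x. Remainder: −14x² − 21x + 59.
Step 7: lead(−14x² − 21x + 59) ÷ lead(D) = −14x² ÷ −2x² = 7. Subtract (7)·D = −14x² − 21x + 56. Remainder: 3.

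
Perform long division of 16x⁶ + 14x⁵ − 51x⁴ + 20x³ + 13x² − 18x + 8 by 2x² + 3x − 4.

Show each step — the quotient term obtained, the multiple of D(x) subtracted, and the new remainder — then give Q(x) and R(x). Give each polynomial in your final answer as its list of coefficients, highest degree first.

Step 1: lead(16x⁶ + 14x⁵ − 51x⁴ + 20x³ + 13x² − 18x + 8) ÷ lead(D) = 16x⁶ ÷ 2x² = 8x⁴. Subtract (8x⁴)·D = 16x⁶ + 24x⁵ − 32x⁴. Remainder: −10x⁵ − 19x⁴ + 20x³ + 13x² − 18x + 8.
Step 2: lead(−10x⁵ − 19x⁴ + 20x³ + 13x² − 18x + 8) ÷ lead(D) = −10x⁵ ÷ 2x² = −5x³. Subtract (−5x³)·D = −10x⁵ − 15x⁴ + 20x³. Remainder: −4x⁴ + 13x² − 18x + 8.
Step 3: lead(−4x⁴ + 13x² − 18x + 8) ÷ lead(D) = −4x⁴ ÷ 2x² = −2x². Subtract (−2x²)·D = −4x⁴ − 6x³ + 8x². Remainder: 6x³ + 5x² − 18x + 8.
Step 4: lead(6x³ + 5x² − 18x + 8) ÷ lead(D) = 6x³ ÷ 2x² = 3x. Subtract (3x)·D = 6x³ + 9x² − 12x. Remainder: −4x² − 6x + 8.
Step 5: lead(−4x² − 6x + 8) ÷ lead(D) = −4x² ÷ 2x² = −2. Subtract (−2)·D = −4x² − 6x + 8. Remainder: 0.

Q = [8, -5, -2, 3, -2]; R = [0]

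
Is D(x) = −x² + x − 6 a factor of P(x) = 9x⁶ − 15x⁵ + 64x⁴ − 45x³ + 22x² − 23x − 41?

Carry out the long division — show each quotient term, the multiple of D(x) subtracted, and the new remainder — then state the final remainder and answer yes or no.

R(x) = 1, so D(x) is not a factor of P(x). no

Step 1: lead(9x⁶ − 15x⁵ + 64x⁴ − 45x³ + 22x² − 23x − 41) ÷ lead(D) = 9x⁶ ÷ −x² = −9x⁴. Subtract (−9x⁴)·D = 9x⁶ − 9x⁵ + 54x⁴. Remainder: −6x⁵ + 10x⁴ − 45x³ + 22x² − 23x − 41.
Step 2: lead(−6x⁵ + 10x⁴ − 45x³ + 22x² − 23x − 41) ÷ lead(D) = −6x⁵ ÷ −x² = 6x³. Subtract (6x³)·D = −6x⁵ + 6x⁴ − 36x³. Remainder: 4x⁴ − 9x³ + 22x² − 23x − 41.
Step 3: lead(4x⁴ − 9x³ + 22x² − 23x − 41) ÷ lead(D) = 4x⁴ ÷ −x² = −4x². Subtract (−4x²)·D = 4x⁴ − 4x³ + 24x². Remainder: −5x³ − 2x² − 23x − 41.
Step 4: lead(−5x³ − 2x² − 23x − 41) ÷ lead(D) = −5x³ ÷ −x² = 5x. Subtract (5x)·D = −5x³ + 5x² − 30x. Remainder: −7x² + 7x − 41.
Step 5: lead(−7x² + 7x − 41) ÷ lead(D) = −7x² ÷ −x² = 7. Subtract (7)·D = −7x² + 7x − 42. Remainder: 1.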